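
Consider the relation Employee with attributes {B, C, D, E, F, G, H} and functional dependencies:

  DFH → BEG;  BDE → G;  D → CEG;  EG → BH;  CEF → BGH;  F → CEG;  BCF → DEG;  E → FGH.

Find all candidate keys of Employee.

{D}, {E}, {F}

{D}⁺: D→CEG adds C, E, G; EG→BH adds B, H; E→FGH adds F → {B, C, D, E, F, G, H}.
{E}⁺: E→FGH adds F, G, H; EG→BH adds B; F→CEG adds C; BCF→DEG adds D → {B, C, D, E, F, G, H}.
{F}⁺: F→CEG adds C, E, G; E→FGH adds H; EG→BH adds B; BCF→DEG adds D → {B, C, D, E, F, G, H}.
Any other superkey contains one of these as a subset, so there are no further candidate keys.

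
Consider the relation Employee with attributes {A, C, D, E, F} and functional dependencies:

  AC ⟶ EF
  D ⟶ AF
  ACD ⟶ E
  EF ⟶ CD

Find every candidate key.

{A, C}⁺: AC→EF adds E, F; EF→CD adds D → {A, C, D, E, F}.
{C, D}⁺: D→AF adds A, F; ACD→E adds E → {A, C, D, E, F}.
{D, E}⁺: D→AF adds A, F; EF→CD adds C → {A, C, D, E, F}.
{E, F}⁺: EF→CD adds C, D; D→AF adds A → {A, C, D, E, F}.
Any other superkey contains one of these as a subset, so there are no further candidate keys.

{A, C}, {C, D}, {D, E}, {E, F}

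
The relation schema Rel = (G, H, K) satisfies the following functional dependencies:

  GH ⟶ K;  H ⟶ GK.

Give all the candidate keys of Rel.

(H)

Attribute H never appears on the right-hand side of any dependency, so H must belong to every candidate key.
{H}⁺ = {G, H, K}, which is all of the schema, so {H} is the only candidate key.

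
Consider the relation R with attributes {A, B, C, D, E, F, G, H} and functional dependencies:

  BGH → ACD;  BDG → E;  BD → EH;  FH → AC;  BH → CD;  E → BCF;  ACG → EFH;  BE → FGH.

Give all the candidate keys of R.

{E}⁺: E→BCF adds B, C, F; BE→FGH adds G, H; BGH→ACD adds A, D → {A, B, C, D, E, F, G, H}.
{B, D}⁺: BD→EH adds E, H; BH→CD adds C; E→BCF adds F; BE→FGH adds G; BGH→ACD adds A → {A, B, C, D, E, F, G, H}.
{B, H}⁺: BH→CD adds C, D; BD→EH adds E; E→BCF adds F; BE→FGH adds G; BGH→ACD adds A → {A, B, C, D, E, F, G, H}.
{A, C, G}⁺: ACG→EFH adds E, F, H; E→BCF adds B; BGH→ACD adds D → {A, B, C, D, E, F, G, H}.
{F, G, H}⁺: FH→AC adds A, C; ACG→EFH adds E; E→BCF adds B; BGH→ACD adds D → {A, B, C, D, E, F, G, H}.

{E}, {B, D}, {B, H}, {A, C, G}, {F, G, H}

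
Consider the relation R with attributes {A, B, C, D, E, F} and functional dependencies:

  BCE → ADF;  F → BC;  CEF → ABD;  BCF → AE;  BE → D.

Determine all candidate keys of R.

{F}, {B, C, E}

{F}⁺: F→BC adds B, C; BCF→AE adds A, E; BE→D adds D → {A, B, C, D, E, F}.
{B, C, E}⁺: BCE→ADF adds A, D, F → {A, B, C, D, E, F}.
Any other superkey contains one of these as a subset, so there are no further candidate keys.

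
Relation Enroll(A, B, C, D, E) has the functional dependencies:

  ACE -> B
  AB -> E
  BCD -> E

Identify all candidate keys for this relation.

Attributes A, C, D never appear on any right-hand side, so every candidate key must contain {A, C, D}.
{A, C, D}⁺ = {A, C, D}, which is not all of the schema, so we must add further attributes.
{A, B, C, D}⁺: AB→E adds E → {A, B, C, D, E}. Minimal: {B, C, D}⁺ = {B, C, D, E}; {A, C, D}⁺ = {A, C, D}; {A, B, D}⁺ = {A, B, D, E}; … — none reach the full schema.
{A, C, D, E}⁺: ACE→B adds B → {A, B, C, D, E}. Minimal: {C, D, E}⁺ = {C, D, E}; {A, D, E}⁺ = {A, D, E}; {A, C, E}⁺ = {A, B, C, E}; … — none reach the full schema.
Any other superkey contains one of these as a subset, so there are no further candidate keys.

{A, B, C, D}, {A, C, D, E}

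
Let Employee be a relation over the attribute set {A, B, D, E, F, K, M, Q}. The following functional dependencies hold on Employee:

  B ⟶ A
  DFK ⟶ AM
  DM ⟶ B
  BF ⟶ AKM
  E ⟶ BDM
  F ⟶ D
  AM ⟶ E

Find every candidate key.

{B, F, Q}, {E, F, Q}, {F, K, Q}, {F, M, Q}

Attributes F, Q never appear on any right-hand side, so every candidate key must contain {F, Q}.
{F, Q}⁺ = {D, F, Q}, which is not all of the schema, so we must add further attributes.
{B, F, Q}⁺: B→A adds A; BF→AKM adds K, M; F→D adds D; AM→E adds E → {A, B, D, E, F, K, M, Q}. Minimal: {F, Q}⁺ = {D, F, Q}; {B, Q}⁺ = {A, B, Q}; {B, F}⁺ = {A, B, D, E, F, K, M} — none reach the full schema.
{E, F, Q}⁺: E→BDM adds B, D, M; B→A adds A; BF→AKM adds K → {A, B, D, E, F, K, M, Q}. Minimal: {F, Q}⁺ = {D, F, Q}; {E, Q}⁺ = {A, B, D, E, M, Q}; {E, F}⁺ = {A, B, D, E, F, K, M} — none reach the full schema.
{F, K, Q}⁺: F→D adds D; DFK→AM adds A, M; DM→B adds B; AM→E adds E → {A, B, D, E, F, K, M, Q}. Minimal: {K, Q}⁺ = {K, Q}; {F, Q}⁺ = {D, F, Q}; {F, K}⁺ = {A, B, D, E, F, K, M} — none reach the full schema.
{F, M, Q}⁺: F→D adds D; DM→B adds B; BF→AKM adds A, K; AM→E adds E → {A, B, D, E, F, K, M, Q}. Minimal: {M, Q}⁺ = {M, Q}; {F, Q}⁺ = {D, F, Q}; {F, M}⁺ = {A, B, D, E, F, K, M} — none reach the full schema.
Any other superkey contains one of these as a subset, so there are no further candidate keys.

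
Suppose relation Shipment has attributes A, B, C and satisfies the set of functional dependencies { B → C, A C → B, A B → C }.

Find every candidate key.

(A, B); (A, C)

Attribute A never appears on the right-hand side of any dependency, so A must belong to every candidate key.
{A}⁺ = {A}, which is not all of the schema, so we must add further attributes.
{A, B}⁺: B→C adds C → {A, B, C}. Minimal: {B}⁺ = {B, C}; {A}⁺ = {A} — none reach the full schema.
{A, C}⁺: AC→B adds B → {A, B, C}. Minimal: {C}⁺ = {C}; {A}⁺ = {A} — none reach the full schema.
Any other superkey contains one of these as a subset, so there are no further candidate keys.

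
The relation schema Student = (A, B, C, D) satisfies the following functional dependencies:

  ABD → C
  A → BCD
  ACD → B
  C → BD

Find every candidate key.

Attribute A never appears on the right-hand side of any dependency, so A must belong to every candidate key.
{A}⁺ = {A, B, C, D}, which is all of the schema, so {A} is the only candidate key.

{A}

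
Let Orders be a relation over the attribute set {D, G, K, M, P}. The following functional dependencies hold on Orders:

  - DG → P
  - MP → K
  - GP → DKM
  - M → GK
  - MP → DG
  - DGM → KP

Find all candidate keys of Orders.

{D, G}⁺: DG→P adds P; GP→DKM adds K, M → {D, G, K, M, P}.
{D, M}⁺: M→GK adds G, K; DGM→KP adds P → {D, G, K, M, P}.
{G, P}⁺: GP→DKM adds D, K, M → {D, G, K, M, P}.
{M, P}⁺: MP→K adds K; M→GK adds G; MP→DG adds D → {D, G, K, M, P}.
Any other superkey contains one of these as a subset, so there are no further candidate keys.

DG, DM, GP, MP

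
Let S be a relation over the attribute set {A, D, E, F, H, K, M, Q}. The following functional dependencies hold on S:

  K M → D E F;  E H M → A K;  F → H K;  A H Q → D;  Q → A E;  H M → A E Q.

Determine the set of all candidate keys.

Attribute M never appears on the right-hand side of any dependency, so M must belong to every candidate key.
{M}⁺ = {M}, which is not all of the schema, so we must add further attributes.
{F, M}⁺: F→HK adds H, K; HM→AEQ adds A, E, Q; KM→DEF adds D → {A, D, E, F, H, K, M, Q}. Minimal: {M}⁺ = {M}; {F}⁺ = {F, H, K} — none reach the full schema.
{H, M}⁺: HM→AEQ adds A, E, Q; EHM→AK adds K; AHQ→D adds D; KM→DEF adds F → {A, D, E, F, H, K, M, Q}. Minimal: {M}⁺ = {M}; {H}⁺ = {H} — none reach the full schema.
{K, M}⁺: KM→DEF adds D, E, F; F→HK adds H; HM→AEQ adds A, Q → {A, D, E, F, H, K, M, Q}. Minimal: {M}⁺ = {M}; {K}⁺ = {K} — none reach the full schema.

FM, HM, KM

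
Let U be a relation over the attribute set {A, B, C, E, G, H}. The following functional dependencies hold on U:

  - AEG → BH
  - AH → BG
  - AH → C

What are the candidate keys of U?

Attributes A, E never appear on any right-hand side, so every candidate key must contain {A, E}.
{A, E}⁺ = {A, E}, which is not all of the schema, so we must add further attributes.
{A, E, G}⁺: AEG→BH adds B, H; AH→C adds C → {A, B, C, E, G, H}.
{A, E, H}⁺: AH→BG adds B, G; AH→C adds C → {A, B, C, E, G, H}.

(A, E, G), (A, E, H)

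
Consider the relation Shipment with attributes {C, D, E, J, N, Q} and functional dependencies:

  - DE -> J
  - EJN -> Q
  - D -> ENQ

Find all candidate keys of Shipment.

{C, D}

Attributes C, D never appear on any right-hand side, so every candidate key must contain {C, D}.
{C, D}⁺ = {C, D, E, J, N, Q}, which is all of the schema, so {C, D} is the only candidate key.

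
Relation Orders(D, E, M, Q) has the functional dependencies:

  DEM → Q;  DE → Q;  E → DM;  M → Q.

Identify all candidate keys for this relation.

(E)

Attribute E never appears on the right-hand side of any dependency, so E must belong to every candidate key.
{E}⁺ = {D, E, M, Q}, which is all of the schema, so {E} is the only candidate key.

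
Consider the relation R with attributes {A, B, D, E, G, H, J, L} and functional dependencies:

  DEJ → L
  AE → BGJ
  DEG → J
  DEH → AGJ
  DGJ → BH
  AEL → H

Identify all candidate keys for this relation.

Attributes D, E never appear on any right-hand side, so every candidate key must contain {D, E}.
{D, E}⁺ = {D, E}, which is not all of the schema, so we must add further attributes.
{A, D, E}⁺: AE→BGJ adds B, G, J; DGJ→BH adds H; DEJ→L adds L → {A, B, D, E, G, H, J, L}. Minimal: {D, E}⁺ = {D, E}; {A, E}⁺ = {A, B, E, G, J}; {A, D}⁺ = {A, D} — none reach the full schema.
{D, E, G}⁺: DEG→J adds J; DGJ→BH adds B, H; DEJ→L adds L; DEH→AGJ adds A → {A, B, D, E, G, H, J, L}. Minimal: {E, G}⁺ = {E, G}; {D, G}⁺ = {D, G}; {D, E}⁺ = {D, E} — none reach the full schema.
{D, E, H}⁺: DEH→AGJ adds A, G, J; DGJ→BH adds B; DEJ→L adds L → {A, B, D, E, G, H, J, L}. Minimal: {E, H}⁺ = {E, H}; {D, H}⁺ = {D, H}; {D, E}⁺ = {D, E} — none reach the full schema.

(A, D, E); (D, E, G); (D, E, H)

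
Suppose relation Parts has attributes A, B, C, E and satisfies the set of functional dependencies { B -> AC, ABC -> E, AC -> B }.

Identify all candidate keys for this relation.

{B}⁺: B→AC adds A, C; ABC→E adds E → {A, B, C, E}.
{A, C}⁺: AC→B adds B; ABC→E adds E → {A, B, C, E}.

B; AC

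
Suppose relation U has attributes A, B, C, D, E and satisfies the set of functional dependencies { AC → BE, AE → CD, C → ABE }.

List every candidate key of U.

(C), (A, E)

{C}⁺: C→ABE adds A, B, E; AE→CD adds D → {A, B, C, D, E}.
{A, E}⁺: AE→CD adds C, D; C→ABE adds B → {A, B, C, D, E}. Minimal: {E}⁺ = {E}; {A}⁺ = {A} — none reach the full schema.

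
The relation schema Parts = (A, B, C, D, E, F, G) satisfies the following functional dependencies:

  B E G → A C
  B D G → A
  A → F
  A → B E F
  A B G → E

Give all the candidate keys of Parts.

(A, D, G); (B, D, G)

Attributes D, G never appear on any right-hand side, so every candidate key must contain {D, G}.
{D, G}⁺ = {D, G}, which is not all of the schema, so we must add further attributes.
{A, D, G}⁺: A→F adds F; A→BEF adds B, E; BEG→AC adds C → {A, B, C, D, E, F, G}. Minimal: {D, G}⁺ = {D, G}; {A, G}⁺ = {A, B, C, E, F, G}; {A, D}⁺ = {A, B, D, E, F} — none reach the full schema.
{B, D, G}⁺: BDG→A adds A; A→F adds F; A→BEF adds E; BEG→AC adds C → {A, B, C, D, E, F, G}. Minimal: {D, G}⁺ = {D, G}; {B, G}⁺ = {B, G}; {B, D}⁺ = {B, D} — none reach the full schema.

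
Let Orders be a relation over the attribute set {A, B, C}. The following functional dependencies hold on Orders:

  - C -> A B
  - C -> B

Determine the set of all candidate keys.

{C}⁺: C→AB adds A, B → {A, B, C}.

(C)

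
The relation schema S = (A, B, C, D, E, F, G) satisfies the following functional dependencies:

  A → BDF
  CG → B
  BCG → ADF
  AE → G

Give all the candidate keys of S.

Attributes C, E never appear on any right-hand side, so every candidate key must contain {C, E}.
{C, E}⁺ = {C, E}, which is not all of the schema, so we must add further attributes.
{A, C, E}⁺: A→BDF adds B, D, F; AE→G adds G → {A, B, C, D, E, F, G}. Minimal: {C, E}⁺ = {C, E}; {A, E}⁺ = {A, B, D, E, F, G}; {A, C}⁺ = {A, B, C, D, F} — none reach the full schema.
{C, E, G}⁺: CG→B adds B; BCG→ADF adds A, D, F → {A, B, C, D, E, F, G}. Minimal: {E, G}⁺ = {E, G}; {C, G}⁺ = {A, B, C, D, F, G}; {C, E}⁺ = {C, E} — none reach the full schema.

ACE, CEG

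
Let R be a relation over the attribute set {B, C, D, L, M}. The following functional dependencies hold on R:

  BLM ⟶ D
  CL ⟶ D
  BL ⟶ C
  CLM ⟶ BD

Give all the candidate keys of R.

BLM, CLM

{B, L, M}⁺: BLM→D adds D; BL→C adds C → {B, C, D, L, M}. Minimal: {L, M}⁺ = {L, M}; {B, M}⁺ = {B, M}; {B, L}⁺ = {B, C, D, L} — none reach the full schema.
{C, L, M}⁺: CL→D adds D; CLM→BD adds B → {B, C, D, L, M}. Minimal: {L, M}⁺ = {L, M}; {C, M}⁺ = {C, M}; {C, L}⁺ = {C, D, L} — none reach the full schema.
Any other superkey contains one of these as a subset, so there are no further candidate keys.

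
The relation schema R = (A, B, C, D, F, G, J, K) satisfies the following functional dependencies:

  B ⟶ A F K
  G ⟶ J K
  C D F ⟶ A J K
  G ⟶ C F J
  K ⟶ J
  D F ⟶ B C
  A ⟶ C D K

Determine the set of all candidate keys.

{A, G}, {B, G}, {D, G}

{A, G}⁺: G→JK adds J, K; G→CFJ adds C, F; A→CDK adds D; DF→BC adds B → {A, B, C, D, F, G, J, K}. Minimal: {G}⁺ = {C, F, G, J, K}; {A}⁺ = {A, C, D, J, K} — none reach the full schema.
{B, G}⁺: B→AFK adds A, F, K; G→JK adds J; G→CFJ adds C; A→CDK adds D → {A, B, C, D, F, G, J, K}. Minimal: {G}⁺ = {C, F, G, J, K}; {B}⁺ = {A, B, C, D, F, J, K} — none reach the full schema.
{D, G}⁺: G→JK adds J, K; G→CFJ adds C, F; DF→BC adds B; B→AFK adds A → {A, B, C, D, F, G, J, K}. Minimal: {G}⁺ = {C, F, G, J, K}; {D}⁺ = {D} — none reach the full schema.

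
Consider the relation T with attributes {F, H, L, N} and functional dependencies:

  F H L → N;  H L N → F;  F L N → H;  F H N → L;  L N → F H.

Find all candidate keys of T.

LN, FHL, FHN

{L, N}⁺: LN→FH adds F, H → {F, H, L, N}. Minimal: {N}⁺ = {N}; {L}⁺ = {L} — none reach the full schema.
{F, H, L}⁺: FHL→N adds N → {F, H, L, N}. Minimal: {H, L}⁺ = {H, L}; {F, L}⁺ = {F, L}; {F, H}⁺ = {F, H} — none reach the full schema.
{F, H, N}⁺: FHN→L adds L → {F, H, L, N}. Minimal: {H, N}⁺ = {H, N}; {F, N}⁺ = {F, N}; {F, H}⁺ = {F, H} — none reach the full schema.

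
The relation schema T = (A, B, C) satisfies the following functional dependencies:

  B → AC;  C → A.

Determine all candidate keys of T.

{B}

{B}⁺: B→AC adds A, C → {A, B, C}.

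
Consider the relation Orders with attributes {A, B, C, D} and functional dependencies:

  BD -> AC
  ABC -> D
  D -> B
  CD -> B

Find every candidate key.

{D}⁺: D→B adds B; BD→AC adds A, C → {A, B, C, D}.
{A, B, C}⁺: ABC→D adds D → {A, B, C, D}.
Any other superkey contains one of these as a subset, so there are no further candidate keys.

D, ABC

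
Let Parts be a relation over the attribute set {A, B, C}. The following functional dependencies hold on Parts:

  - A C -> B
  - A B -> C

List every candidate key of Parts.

Attribute A never appears on the right-hand side of any dependency, so A must belong to every candidate key.
{A}⁺ = {A}, which is not all of the schema, so we must add further attributes.
{A, B}⁺: AB→C adds C → {A, B, C}. Minimal: {B}⁺ = {B}; {A}⁺ = {A} — none reach the full schema.
{A, C}⁺: AC→B adds B → {A, B, C}. Minimal: {C}⁺ = {C}; {A}⁺ = {A} — none reach the full schema.
Any other superkey contains one of these as a subset, so there are no further candidate keys.

{A, B}, {A, C}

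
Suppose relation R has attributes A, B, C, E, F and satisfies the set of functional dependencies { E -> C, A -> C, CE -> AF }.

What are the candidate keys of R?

Attributes B, E never appear on any right-hand side, so every candidate key must contain {B, E}.
{B, E}⁺ = {A, B, C, E, F}, which is all of the schema, so {B, E} is the only candidate key.

(B, E)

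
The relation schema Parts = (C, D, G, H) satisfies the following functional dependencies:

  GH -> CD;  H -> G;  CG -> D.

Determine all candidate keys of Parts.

{H}⁺: H→G adds G; GH→CD adds C, D → {C, D, G, H}.
No other minimal superkey exists.

H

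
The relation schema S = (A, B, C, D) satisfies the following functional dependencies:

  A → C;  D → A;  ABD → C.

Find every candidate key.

{B, D}

Attributes B, D never appear on any right-hand side, so every candidate key must contain {B, D}.
{B, D}⁺ = {A, B, C, D}, which is all of the schema, so {B, D} is the only candidate key.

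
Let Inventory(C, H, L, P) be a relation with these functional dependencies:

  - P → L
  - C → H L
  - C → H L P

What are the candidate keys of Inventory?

{C}

Attribute C never appears on the right-hand side of any dependency, so C must belong to every candidate key.
{C}⁺ = {C, H, L, P}, which is all of the schema, so {C} is the only candidate key.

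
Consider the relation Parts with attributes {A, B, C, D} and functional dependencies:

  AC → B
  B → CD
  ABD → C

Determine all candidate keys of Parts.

Attribute A never appears on the right-hand side of any dependency, so A must belong to every candidate key.
{A}⁺ = {A}, which is not all of the schema, so we must add further attributes.
{A, B}⁺: B→CD adds C, D → {A, B, C, D}. Minimal: {B}⁺ = {B, C, D}; {A}⁺ = {A} — none reach the full schema.
{A, C}⁺: AC→B adds B; B→CD adds D → {A, B, C, D}. Minimal: {C}⁺ = {C}; {A}⁺ = {A} — none reach the full schema.
Any other superkey contains one of these as a subset, so there are no further candidate keys.

(A, B), (A, C)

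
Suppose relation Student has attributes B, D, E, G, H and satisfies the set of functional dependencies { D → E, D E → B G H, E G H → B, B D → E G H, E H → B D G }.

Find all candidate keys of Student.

{D}⁺: D→E adds E; DE→BGH adds B, G, H → {B, D, E, G, H}.
{E, H}⁺: EH→BDG adds B, D, G → {B, D, E, G, H}.
Any other superkey contains one of these as a subset, so there are no further candidate keys.

{D}, {E, H}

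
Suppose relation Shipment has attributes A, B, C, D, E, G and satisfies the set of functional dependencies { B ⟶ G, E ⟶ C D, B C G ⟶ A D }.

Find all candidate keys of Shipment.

Attributes B, E never appear on any right-hand side, so every candidate key must contain {B, E}.
{B, E}⁺ = {A, B, C, D, E, G}, which is all of the schema, so {B, E} is the only candidate key.

{B, E}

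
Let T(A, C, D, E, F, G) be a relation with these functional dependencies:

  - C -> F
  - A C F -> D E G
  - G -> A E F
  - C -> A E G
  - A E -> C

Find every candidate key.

{C}⁺: C→F adds F; C→AEG adds A, E, G; ACF→DEG adds D → {A, C, D, E, F, G}.
{G}⁺: G→AEF adds A, E, F; AE→C adds C; ACF→DEG adds D → {A, C, D, E, F, G}.
{A, E}⁺: AE→C adds C; C→F adds F; ACF→DEG adds D, G → {A, C, D, E, F, G}.

C, G, AE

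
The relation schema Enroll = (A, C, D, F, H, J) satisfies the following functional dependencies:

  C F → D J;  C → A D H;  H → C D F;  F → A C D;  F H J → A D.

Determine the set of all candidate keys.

{C}⁺: C→ADH adds A, D, H; H→CDF adds F; CF→DJ adds J → {A, C, D, F, H, J}.
{F}⁺: F→ACD adds A, C, D; CF→DJ adds J; C→ADH adds H → {A, C, D, F, H, J}.
{H}⁺: H→CDF adds C, D, F; F→ACD adds A; CF→DJ adds J → {A, C, D, F, H, J}.
Any other superkey contains one of these as a subset, so there are no further candidate keys.

{C}, {F}, {H}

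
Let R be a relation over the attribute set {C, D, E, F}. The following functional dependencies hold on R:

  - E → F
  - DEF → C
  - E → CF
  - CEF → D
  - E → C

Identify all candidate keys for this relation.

{E}

Attribute E never appears on the right-hand side of any dependency, so E must belong to every candidate key.
{E}⁺ = {C, D, E, F}, which is all of the schema, so {E} is the only candidate key.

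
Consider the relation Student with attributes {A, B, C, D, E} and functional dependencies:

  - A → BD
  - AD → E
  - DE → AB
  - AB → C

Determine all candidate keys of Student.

{A}⁺: A→BD adds B, D; AD→E adds E; AB→C adds C → {A, B, C, D, E}.
{D, E}⁺: DE→AB adds A, B; AB→C adds C → {A, B, C, D, E}. Minimal: {E}⁺ = {E}; {D}⁺ = {D} — none reach the full schema.

(A), (D, E)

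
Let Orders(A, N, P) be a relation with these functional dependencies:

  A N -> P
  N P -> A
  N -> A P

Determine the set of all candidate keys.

(N)

Attribute N never appears on the right-hand side of any dependency, so N must belong to every candidate key.
{N}⁺ = {A, N, P}, which is all of the schema, so {N} is the only candidate key.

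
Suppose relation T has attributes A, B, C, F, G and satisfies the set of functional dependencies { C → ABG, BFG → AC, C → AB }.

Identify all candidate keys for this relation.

CF, BFG

{C, F}⁺: C→ABG adds A, B, G → {A, B, C, F, G}. Minimal: {F}⁺ = {F}; {C}⁺ = {A, B, C, G} — none reach the full schema.
{B, F, G}⁺: BFG→AC adds A, C → {A, B, C, F, G}. Minimal: {F, G}⁺ = {F, G}; {B, G}⁺ = {B, G}; {B, F}⁺ = {B, F} — none reach the full schema.
Any other superkey contains one of these as a subset, so there are no further candidate keys.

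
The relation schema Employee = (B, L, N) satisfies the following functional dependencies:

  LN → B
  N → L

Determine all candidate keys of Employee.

{N}⁺: N→L adds L; LN→B adds B → {B, L, N}.
No other minimal superkey exists.

{N}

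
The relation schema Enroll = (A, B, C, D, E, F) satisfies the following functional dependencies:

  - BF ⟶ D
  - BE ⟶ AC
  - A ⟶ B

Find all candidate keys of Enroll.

Attributes E, F never appear on any right-hand side, so every candidate key must contain {E, F}.
{E, F}⁺ = {E, F}, which is not all of the schema, so we must add further attributes.
{A, E, F}⁺: A→B adds B; BF→D adds D; BE→AC adds C → {A, B, C, D, E, F}. Minimal: {E, F}⁺ = {E, F}; {A, F}⁺ = {A, B, D, F}; {A, E}⁺ = {A, B, C, E} — none reach the full schema.
{B, E, F}⁺: BF→D adds D; BE→AC adds A, C → {A, B, C, D, E, F}. Minimal: {E, F}⁺ = {E, F}; {B, F}⁺ = {B, D, F}; {B, E}⁺ = {A, B, C, E} — none reach the full schema.

AEF, BEF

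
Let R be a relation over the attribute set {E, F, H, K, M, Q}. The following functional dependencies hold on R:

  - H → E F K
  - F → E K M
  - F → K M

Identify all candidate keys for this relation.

Attributes H, Q never appear on any right-hand side, so every candidate key must contain {H, Q}.
{H, Q}⁺ = {E, F, H, K, M, Q}, which is all of the schema, so {H, Q} is the only candidate key.

{H, Q}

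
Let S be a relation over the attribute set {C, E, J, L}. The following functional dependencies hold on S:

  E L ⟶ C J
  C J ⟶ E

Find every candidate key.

{E, L}, {C, J, L}

Attribute L never appears on the right-hand side of any dependency, so L must belong to every candidate key.
{L}⁺ = {L}, which is not all of the schema, so we must add further attributes.
{E, L}⁺: EL→CJ adds C, J → {C, E, J, L}. Minimal: {L}⁺ = {L}; {E}⁺ = {E} — none reach the full schema.
{C, J, L}⁺: CJ→E adds E → {C, E, J, L}. Minimal: {J, L}⁺ = {J, L}; {C, L}⁺ = {C, L}; {C, J}⁺ = {C, E, J} — none reach the full schema.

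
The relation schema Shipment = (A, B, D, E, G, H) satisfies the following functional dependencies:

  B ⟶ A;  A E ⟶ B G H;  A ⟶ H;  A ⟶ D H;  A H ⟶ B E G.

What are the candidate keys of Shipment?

{A}⁺: A→H adds H; A→DH adds D; AH→BEG adds B, E, G → {A, B, D, E, G, H}.
{B}⁺: B→A adds A; A→H adds H; A→DH adds D; AH→BEG adds E, G → {A, B, D, E, G, H}.
Any other superkey contains one of these as a subset, so there are no further candidate keys.

{A}, {B}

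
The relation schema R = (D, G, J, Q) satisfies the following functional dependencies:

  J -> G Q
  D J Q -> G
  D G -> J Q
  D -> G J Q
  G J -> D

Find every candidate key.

{D}, {J}

{D}⁺: D→GJQ adds G, J, Q → {D, G, J, Q}.
{J}⁺: J→GQ adds G, Q; GJ→D adds D → {D, G, J, Q}.
Any other superkey contains one of these as a subset, so there are no further candidate keys.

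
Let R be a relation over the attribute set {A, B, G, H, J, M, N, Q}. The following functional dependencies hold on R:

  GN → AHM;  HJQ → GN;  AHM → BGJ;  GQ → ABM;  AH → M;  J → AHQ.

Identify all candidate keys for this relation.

{J}; {A, H}; {G, N}; {G, H, Q}

{J}⁺: J→AHQ adds A, H, Q; HJQ→GN adds G, N; GQ→ABM adds B, M → {A, B, G, H, J, M, N, Q}.
{A, H}⁺: AH→M adds M; AHM→BGJ adds B, G, J; J→AHQ adds Q; HJQ→GN adds N → {A, B, G, H, J, M, N, Q}. Minimal: {H}⁺ = {H}; {A}⁺ = {A} — none reach the full schema.
{G, N}⁺: GN→AHM adds A, H, M; AHM→BGJ adds B, J; J→AHQ adds Q → {A, B, G, H, J, M, N, Q}. Minimal: {N}⁺ = {N}; {G}⁺ = {G} — none reach the full schema.
{G, H, Q}⁺: GQ→ABM adds A, B, M; AHM→BGJ adds J; HJQ→GN adds N → {A, B, G, H, J, M, N, Q}. Minimal: {H, Q}⁺ = {H, Q}; {G, Q}⁺ = {A, B, G, M, Q}; {G, H}⁺ = {G, H} — none reach the full schema.
Any other superkey contains one of these as a subset, so there are no further candidate keys.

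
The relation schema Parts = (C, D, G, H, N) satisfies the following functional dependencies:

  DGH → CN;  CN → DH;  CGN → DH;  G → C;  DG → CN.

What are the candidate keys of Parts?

DG, GN

Attribute G never appears on the right-hand side of any dependency, so G must belong to every candidate key.
{G}⁺ = {C, G}, which is not all of the schema, so we must add further attributes.
{D, G}⁺: G→C adds C; DG→CN adds N; CN→DH adds H → {C, D, G, H, N}. Minimal: {G}⁺ = {C, G}; {D}⁺ = {D} — none reach the full schema.
{G, N}⁺: G→C adds C; CN→DH adds D, H → {C, D, G, H, N}. Minimal: {N}⁺ = {N}; {G}⁺ = {C, G} — none reach the full schema.
Any other superkey contains one of these as a subset, so there are no further candidate keys.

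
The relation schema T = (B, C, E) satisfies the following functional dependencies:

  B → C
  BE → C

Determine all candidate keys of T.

{B, E}

Attributes B, E never appear on any right-hand side, so every candidate key must contain {B, E}.
{B, E}⁺ = {B, C, E}, which is all of the schema, so {B, E} is the only candidate key.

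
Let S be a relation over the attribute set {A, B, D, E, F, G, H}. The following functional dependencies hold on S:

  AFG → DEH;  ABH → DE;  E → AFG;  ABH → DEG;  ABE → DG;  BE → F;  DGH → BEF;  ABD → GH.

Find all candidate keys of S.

{E}, {A, B, D}, {A, B, H}, {A, F, G}, {D, G, H}

{E}⁺: E→AFG adds A, F, G; AFG→DEH adds D, H; DGH→BEF adds B → {A, B, D, E, F, G, H}.
{A, B, D}⁺: ABD→GH adds G, H; ABH→DE adds E; E→AFG adds F → {A, B, D, E, F, G, H}. Minimal: {B, D}⁺ = {B, D}; {A, D}⁺ = {A, D}; {A, B}⁺ = {A, B} — none reach the full schema.
{A, B, H}⁺: ABH→DE adds D, E; E→AFG adds F, G → {A, B, D, E, F, G, H}. Minimal: {B, H}⁺ = {B, H}; {A, H}⁺ = {A, H}; {A, B}⁺ = {A, B} — none reach the full schema.
{A, F, G}⁺: AFG→DEH adds D, E, H; DGH→BEF adds B → {A, B, D, E, F, G, H}. Minimal: {F, G}⁺ = {F, G}; {A, G}⁺ = {A, G}; {A, F}⁺ = {A, F} — none reach the full schema.
{D, G, H}⁺: DGH→BEF adds B, E, F; E→AFG adds A → {A, B, D, E, F, G, H}. Minimal: {G, H}⁺ = {G, H}; {D, H}⁺ = {D, H}; {D, G}⁺ = {D, G} — none reach the full schema.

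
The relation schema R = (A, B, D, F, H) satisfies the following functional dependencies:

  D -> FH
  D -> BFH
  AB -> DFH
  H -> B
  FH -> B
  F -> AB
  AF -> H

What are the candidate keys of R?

{D}; {F}; {A, B}; {A, H}

{D}⁺: D→FH adds F, H; D→BFH adds B; F→AB adds A → {A, B, D, F, H}.
{F}⁺: F→AB adds A, B; AF→H adds H; AB→DFH adds D → {A, B, D, F, H}.
{A, B}⁺: AB→DFH adds D, F, H → {A, B, D, F, H}.
{A, H}⁺: H→B adds B; AB→DFH adds D, F → {A, B, D, F, H}.
Any other superkey contains one of these as a subset, so there are no further candidate keys.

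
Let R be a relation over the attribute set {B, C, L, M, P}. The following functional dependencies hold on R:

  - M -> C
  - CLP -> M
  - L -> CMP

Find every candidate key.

BL

{B, L}⁺: L→CMP adds C, M, P → {B, C, L, M, P}.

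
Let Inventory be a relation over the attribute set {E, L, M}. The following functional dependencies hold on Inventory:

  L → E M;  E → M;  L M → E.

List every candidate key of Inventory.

Attribute L never appears on the right-hand side of any dependency, so L must belong to every candidate key.
{L}⁺ = {E, L, M}, which is all of the schema, so {L} is the only candidate key.

(L)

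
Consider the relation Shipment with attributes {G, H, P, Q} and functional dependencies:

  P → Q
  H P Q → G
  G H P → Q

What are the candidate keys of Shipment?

{H, P}

{H, P}⁺: P→Q adds Q; HPQ→G adds G → {G, H, P, Q}. Minimal: {P}⁺ = {P, Q}; {H}⁺ = {H} — none reach the full schema.
No other minimal superkey exists.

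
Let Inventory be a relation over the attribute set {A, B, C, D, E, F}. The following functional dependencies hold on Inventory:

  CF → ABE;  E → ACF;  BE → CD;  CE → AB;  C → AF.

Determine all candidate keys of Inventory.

{C}; {E}

{C}⁺: C→AF adds A, F; CF→ABE adds B, E; BE→CD adds D → {A, B, C, D, E, F}.
{E}⁺: E→ACF adds A, C, F; CE→AB adds B; BE→CD adds D → {A, B, C, D, E, F}.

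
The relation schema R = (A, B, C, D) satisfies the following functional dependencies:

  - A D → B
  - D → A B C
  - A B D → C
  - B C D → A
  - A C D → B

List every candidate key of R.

(D)

Attribute D never appears on the right-hand side of any dependency, so D must belong to every candidate key.
{D}⁺ = {A, B, C, D}, which is all of the schema, so {D} is the only candidate key.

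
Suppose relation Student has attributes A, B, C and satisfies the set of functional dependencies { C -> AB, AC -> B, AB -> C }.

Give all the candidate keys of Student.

{C}⁺: C→AB adds A, B → {A, B, C}.
{A, B}⁺: AB→C adds C → {A, B, C}.
Any other superkey contains one of these as a subset, so there are no further candidate keys.

{C}, {A, B}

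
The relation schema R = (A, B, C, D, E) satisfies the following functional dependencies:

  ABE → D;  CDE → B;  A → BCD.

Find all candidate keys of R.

Attributes A, E never appear on any right-hand side, so every candidate key must contain {A, E}.
{A, E}⁺ = {A, B, C, D, E}, which is all of the schema, so {A, E} is the only candidate key.

{A, E}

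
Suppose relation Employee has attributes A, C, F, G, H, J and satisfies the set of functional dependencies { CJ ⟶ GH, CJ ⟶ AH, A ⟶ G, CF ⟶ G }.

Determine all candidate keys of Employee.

CFJ

Attributes C, F, J never appear on any right-hand side, so every candidate key must contain {C, F, J}.
{C, F, J}⁺ = {A, C, F, G, H, J}, which is all of the schema, so {C, F, J} is the only candidate key.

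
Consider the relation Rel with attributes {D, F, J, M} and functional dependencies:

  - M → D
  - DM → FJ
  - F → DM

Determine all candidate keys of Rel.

{F}⁺: F→DM adds D, M; DM→FJ adds J → {D, F, J, M}.
{M}⁺: M→D adds D; DM→FJ adds F, J → {D, F, J, M}.

(F), (M)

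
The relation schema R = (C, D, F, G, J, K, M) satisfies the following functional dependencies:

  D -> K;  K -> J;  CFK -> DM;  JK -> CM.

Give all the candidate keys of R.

{D, F, G}; {F, G, K}

Attributes F, G never appear on any right-hand side, so every candidate key must contain {F, G}.
{F, G}⁺ = {F, G}, which is not all of the schema, so we must add further attributes.
{D, F, G}⁺: D→K adds K; K→J adds J; JK→CM adds C, M → {C, D, F, G, J, K, M}. Minimal: {F, G}⁺ = {F, G}; {D, G}⁺ = {C, D, G, J, K, M}; {D, F}⁺ = {C, D, F, J, K, M} — none reach the full schema.
{F, G, K}⁺: K→J adds J; JK→CM adds C, M; CFK→DM adds D → {C, D, F, G, J, K, M}. Minimal: {G, K}⁺ = {C, G, J, K, M}; {F, K}⁺ = {C, D, F, J, K, M}; {F, G}⁺ = {F, G} — none reach the full schema.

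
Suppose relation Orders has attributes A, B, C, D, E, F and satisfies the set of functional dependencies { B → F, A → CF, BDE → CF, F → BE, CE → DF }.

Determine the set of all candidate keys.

A

{A}⁺: A→CF adds C, F; F→BE adds B, E; CE→DF adds D → {A, B, C, D, E, F}.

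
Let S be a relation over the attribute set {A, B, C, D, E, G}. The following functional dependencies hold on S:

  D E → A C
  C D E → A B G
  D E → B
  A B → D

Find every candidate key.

{D, E}⁺: DE→AC adds A, C; CDE→ABG adds B, G → {A, B, C, D, E, G}. Minimal: {E}⁺ = {E}; {D}⁺ = {D} — none reach the full schema.
{A, B, E}⁺: AB→D adds D; DE→AC adds C; CDE→ABG adds G → {A, B, C, D, E, G}. Minimal: {B, E}⁺ = {B, E}; {A, E}⁺ = {A, E}; {A, B}⁺ = {A, B, D} — none reach the full schema.
Any other superkey contains one of these as a subset, so there are no further candidate keys.

{D, E}, {A, B, E}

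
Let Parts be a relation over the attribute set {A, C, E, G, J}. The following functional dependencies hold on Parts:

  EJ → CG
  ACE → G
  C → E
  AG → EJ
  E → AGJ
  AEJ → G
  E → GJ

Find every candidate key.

{C}, {E}, {A, G}

{C}⁺: C→E adds E; E→AGJ adds A, G, J → {A, C, E, G, J}.
{E}⁺: E→AGJ adds A, G, J; EJ→CG adds C → {A, C, E, G, J}.
{A, G}⁺: AG→EJ adds E, J; EJ→CG adds C → {A, C, E, G, J}. Minimal: {G}⁺ = {G}; {A}⁺ = {A} — none reach the full schema.
Any other superkey contains one of these as a subset, so there are no further candidate keys.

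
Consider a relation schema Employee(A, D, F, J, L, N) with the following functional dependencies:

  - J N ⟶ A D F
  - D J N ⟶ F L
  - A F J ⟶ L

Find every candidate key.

JN

Attributes J, N never appear on any right-hand side, so every candidate key must contain {J, N}.
{J, N}⁺ = {A, D, F, J, L, N}, which is all of the schema, so {J, N} is the only candidate key.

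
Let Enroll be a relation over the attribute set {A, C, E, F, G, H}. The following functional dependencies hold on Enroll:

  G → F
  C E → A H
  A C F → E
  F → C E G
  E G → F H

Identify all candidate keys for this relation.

{F}⁺: F→CEG adds C, E, G; EG→FH adds H; CE→AH adds A → {A, C, E, F, G, H}.
{G}⁺: G→F adds F; F→CEG adds C, E; EG→FH adds H; CE→AH adds A → {A, C, E, F, G, H}.

{F}, {G}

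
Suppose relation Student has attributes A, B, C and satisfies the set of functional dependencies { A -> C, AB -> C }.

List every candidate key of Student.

Attributes A, B never appear on any right-hand side, so every candidate key must contain {A, B}.
{A, B}⁺ = {A, B, C}, which is all of the schema, so {A, B} is the only candidate key.

(A, B)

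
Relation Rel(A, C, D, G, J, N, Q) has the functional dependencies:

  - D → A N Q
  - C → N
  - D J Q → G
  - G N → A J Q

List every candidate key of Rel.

Attributes C, D never appear on any right-hand side, so every candidate key must contain {C, D}.
{C, D}⁺ = {A, C, D, N, Q}, which is not all of the schema, so we must add further attributes.
{C, D, G}⁺: D→ANQ adds A, N, Q; GN→AJQ adds J → {A, C, D, G, J, N, Q}.
{C, D, J}⁺: D→ANQ adds A, N, Q; DJQ→G adds G → {A, C, D, G, J, N, Q}.

CDG, CDJ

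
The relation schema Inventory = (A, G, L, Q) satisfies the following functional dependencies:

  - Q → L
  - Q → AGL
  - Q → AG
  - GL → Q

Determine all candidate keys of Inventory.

{Q}⁺: Q→L adds L; Q→AGL adds A, G → {A, G, L, Q}.
{G, L}⁺: GL→Q adds Q; Q→AGL adds A → {A, G, L, Q}. Minimal: {L}⁺ = {L}; {G}⁺ = {G} — none reach the full schema.
Any other superkey contains one of these as a subset, so there are no further candidate keys.

{Q}, {G, L}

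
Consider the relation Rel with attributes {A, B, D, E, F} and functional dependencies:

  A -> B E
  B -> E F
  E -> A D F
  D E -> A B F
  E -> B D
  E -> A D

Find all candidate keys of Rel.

{A}, {B}, {E}

{A}⁺: A→BE adds B, E; B→EF adds F; E→ADF adds D → {A, B, D, E, F}.
{B}⁺: B→EF adds E, F; E→ADF adds A, D → {A, B, D, E, F}.
{E}⁺: E→ADF adds A, D, F; DE→ABF adds B → {A, B, D, E, F}.
Any other superkey contains one of these as a subset, so there are no further candidate keys.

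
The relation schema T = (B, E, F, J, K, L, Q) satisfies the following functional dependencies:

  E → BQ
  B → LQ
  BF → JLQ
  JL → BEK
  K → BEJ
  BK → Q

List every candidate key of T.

BF, EF, FK, FJL

{B, F}⁺: B→LQ adds L, Q; BF→JLQ adds J; JL→BEK adds E, K → {B, E, F, J, K, L, Q}. Minimal: {F}⁺ = {F}; {B}⁺ = {B, L, Q} — none reach the full schema.
{E, F}⁺: E→BQ adds B, Q; B→LQ adds L; BF→JLQ adds J; JL→BEK adds K → {B, E, F, J, K, L, Q}. Minimal: {F}⁺ = {F}; {E}⁺ = {B, E, L, Q} — none reach the full schema.
{F, K}⁺: K→BEJ adds B, E, J; BK→Q adds Q; B→LQ adds L → {B, E, F, J, K, L, Q}. Minimal: {K}⁺ = {B, E, J, K, L, Q}; {F}⁺ = {F} — none reach the full schema.
{F, J, L}⁺: JL→BEK adds B, E, K; BK→Q adds Q → {B, E, F, J, K, L, Q}. Minimal: {J, L}⁺ = {B, E, J, K, L, Q}; {F, L}⁺ = {F, L}; {F, J}⁺ = {F, J} — none reach the full schema.
Any other superkey contains one of these as a subset, so there are no further candidate keys.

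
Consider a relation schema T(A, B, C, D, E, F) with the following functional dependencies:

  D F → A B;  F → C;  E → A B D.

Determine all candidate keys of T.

{E, F}

Attributes E, F never appear on any right-hand side, so every candidate key must contain {E, F}.
{E, F}⁺ = {A, B, C, D, E, F}, which is all of the schema, so {E, F} is the only candidate key.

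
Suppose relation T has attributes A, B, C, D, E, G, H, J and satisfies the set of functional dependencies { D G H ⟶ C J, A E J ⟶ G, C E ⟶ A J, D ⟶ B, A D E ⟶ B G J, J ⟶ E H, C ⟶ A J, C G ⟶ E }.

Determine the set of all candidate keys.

{C, D}; {A, D, E}; {A, D, J}; {D, G, H}; {D, G, J}

Attribute D never appears on the right-hand side of any dependency, so D must belong to every candidate key.
{D}⁺ = {B, D}, which is not all of the schema, so we must add further attributes.
{C, D}⁺: D→B adds B; C→AJ adds A, J; J→EH adds E, H; AEJ→G adds G → {A, B, C, D, E, G, H, J}. Minimal: {D}⁺ = {B, D}; {C}⁺ = {A, C, E, G, H, J} — none reach the full schema.
{A, D, E}⁺: D→B adds B; ADE→BGJ adds G, J; J→EH adds H; DGH→CJ adds C → {A, B, C, D, E, G, H, J}. Minimal: {D, E}⁺ = {B, D, E}; {A, E}⁺ = {A, E}; {A, D}⁺ = {A, B, D} — none reach the full schema.
{A, D, J}⁺: D→B adds B; J→EH adds E, H; AEJ→G adds G; DGH→CJ adds C → {A, B, C, D, E, G, H, J}. Minimal: {D, J}⁺ = {B, D, E, H, J}; {A, J}⁺ = {A, E, G, H, J}; {A, D}⁺ = {A, B, D} — none reach the full schema.
{D, G, H}⁺: DGH→CJ adds C, J; D→B adds B; J→EH adds E; C→AJ adds A → {A, B, C, D, E, G, H, J}. Minimal: {G, H}⁺ = {G, H}; {D, H}⁺ = {B, D, H}; {D, G}⁺ = {B, D, G} — none reach the full schema.
{D, G, J}⁺: D→B adds B; J→EH adds E, H; DGH→CJ adds C; CE→AJ adds A → {A, B, C, D, E, G, H, J}. Minimal: {G, J}⁺ = {E, G, H, J}; {D, J}⁺ = {B, D, E, H, J}; {D, G}⁺ = {B, D, G} — none reach the full schema.
Any other superkey contains one of these as a subset, so there are no further candidate keys.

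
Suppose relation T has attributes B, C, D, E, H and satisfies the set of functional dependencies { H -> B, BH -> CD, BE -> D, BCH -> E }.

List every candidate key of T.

{H}

Attribute H never appears on the right-hand side of any dependency, so H must belong to every candidate key.
{H}⁺ = {B, C, D, E, H}, which is all of the schema, so {H} is the only candidate key.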